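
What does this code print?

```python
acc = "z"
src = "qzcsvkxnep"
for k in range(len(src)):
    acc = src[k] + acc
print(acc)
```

k=0: prepend 'q' → 'qz'
k=1: prepend 'z' → 'zqz'
k=2: prepend 'c' → 'czqz'
k=3: prepend 's' → 'sczqz'
k=4: prepend 'v' → 'vsczqz'
k=5: prepend 'k' → 'kvsczqz'
k=6: prepend 'x' → 'xkvsczqz'
k=7: prepend 'n' → 'nxkvsczqz'
k=8: prepend 'e' → 'enxkvsczqz'
k=9: prepend 'p' → 'penxkvsczqz'

penxkvsczqz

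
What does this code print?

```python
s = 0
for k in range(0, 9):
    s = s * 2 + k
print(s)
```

k=0: s = 0*2+0 = 0
k=1: s = 0*2+1 = 1
k=2: s = 1*2+2 = 4
k=3: s = 4*2+3 = 11
k=4: s = 11*2+4 = 26
k=5: s = 26*2+5 = 57
k=6: s = 57*2+6 = 120
k=7: s = 120*2+7 = 247
k=8: s = 247*2+8 = 502

502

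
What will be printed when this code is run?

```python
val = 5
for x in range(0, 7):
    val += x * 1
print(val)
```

26

x=0: val = 5+0*1 = 5
x=1: val = 5+1*1 = 6
x=2: val = 6+2*1 = 8
x=3: val = 8+3*1 = 11
x=4: val = 11+4*1 = 15
x=5: val = 15+5*1 = 20
x=6: val = 20+6*1 = 26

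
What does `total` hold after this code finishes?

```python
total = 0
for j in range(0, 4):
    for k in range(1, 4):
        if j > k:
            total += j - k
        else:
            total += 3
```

j=0,k=1: not 0>1, total = 0+3 = 3
j=0,k=2: not 0>2, total = 3+3 = 6
j=0,k=3: not 0>3, total = 6+3 = 9
j=1,k=1: not 1>1, total = 9+3 = 12
j=1,k=2: not 1>2, total = 12+3 = 15
j=1,k=3: not 1>3, total = 15+3 = 18
j=2,k=1: 2>1, total = 18+1 = 19
j=2,k=2: not 2>2, total = 19+3 = 22
j=2,k=3: not 2>3, total = 22+3 = 25
j=3,k=1: 3>1, total = 25+2 = 27
j=3,k=2: 3>2, total = 27+1 = 28
j=3,k=3: not 3>3, total = 28+3 = 31

31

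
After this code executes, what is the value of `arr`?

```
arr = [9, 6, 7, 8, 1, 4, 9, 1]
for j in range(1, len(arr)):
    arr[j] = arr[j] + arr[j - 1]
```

j=1: arr[1] = 6+9 = 15 → [9, 15, 7, 8, 1, 4, 9, 1]
j=2: arr[2] = 7+15 = 22 → [9, 15, 22, 8, 1, 4, 9, 1]
j=3: arr[3] = 8+22 = 30 → [9, 15, 22, 30, 1, 4, 9, 1]
j=4: arr[4] = 1+30 = 31 → [9, 15, 22, 30, 31, 4, 9, 1]
j=5: arr[5] = 4+31 = 35 → [9, 15, 22, 30, 31, 35, 9, 1]
j=6: arr[6] = 9+35 = 44 → [9, 15, 22, 30, 31, 35, 44, 1]
j=7: arr[7] = 1+44 = 45 → [9, 15, 22, 30, 31, 35, 44, 45]

[9, 15, 22, 30, 31, 35, 44, 45]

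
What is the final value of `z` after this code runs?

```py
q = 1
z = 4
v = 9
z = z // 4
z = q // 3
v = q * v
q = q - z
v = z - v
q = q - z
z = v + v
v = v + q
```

z = 4//4 = 1
z = 1//3 = 0
v = 1*9 = 9
q = 1-0 = 1
v = 0-9 = -9
q = 1-0 = 1
z = (-9)+(-9) = -18
v = (-9)+1 = -8

-18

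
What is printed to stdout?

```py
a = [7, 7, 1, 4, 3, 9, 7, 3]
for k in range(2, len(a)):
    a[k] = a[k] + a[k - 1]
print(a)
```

k=2: a[2] = 1+7 = 8 → [7, 7, 8, 4, 3, 9, 7, 3]
k=3: a[3] = 4+8 = 12 → [7, 7, 8, 12, 3, 9, 7, 3]
k=4: a[4] = 3+12 = 15 → [7, 7, 8, 12, 15, 9, 7, 3]
k=5: a[5] = 9+15 = 24 → [7, 7, 8, 12, 15, 24, 7, 3]
k=6: a[6] = 7+24 = 31 → [7, 7, 8, 12, 15, 24, 31, 3]
k=7: a[7] = 3+31 = 34 → [7, 7, 8, 12, 15, 24, 31, 34]

[7, 7, 8, 12, 15, 24, 31, 34]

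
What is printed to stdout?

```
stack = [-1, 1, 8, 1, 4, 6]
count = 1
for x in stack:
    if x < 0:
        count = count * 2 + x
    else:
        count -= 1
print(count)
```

x=-1: <0, count = 1*2+(-1) = 1
x=1: not <0, count = 1-1 = 0
x=8: not <0, count = 0-1 = -1
x=1: not <0, count = (-1)-1 = -2
x=4: not <0, count = (-2)-1 = -3
x=6: not <0, count = (-3)-1 = -4

-4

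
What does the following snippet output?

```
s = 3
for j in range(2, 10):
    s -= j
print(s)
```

j=2: s = 3-2 = 1
j=3: s = 1-3 = -2
j=4: s = (-2)-4 = -6
j=5: s = (-6)-5 = -11
j=6: s = (-11)-6 = -17
j=7: s = (-17)-7 = -24
j=8: s = (-24)-8 = -32
j=9: s = (-32)-9 = -41

-41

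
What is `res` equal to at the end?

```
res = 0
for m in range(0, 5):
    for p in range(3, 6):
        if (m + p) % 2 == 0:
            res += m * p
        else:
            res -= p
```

m=0,p=3: odd sum, res = 0-3 = -3
m=0,p=4: even sum, res = (-3)+0 = -3
m=0,p=5: odd sum, res = (-3)-5 = -8
m=1,p=3: even sum, res = (-8)+3 = -5
m=1,p=4: odd sum, res = (-5)-4 = -9
m=1,p=5: even sum, res = (-9)+5 = -4
m=2,p=3: odd sum, res = (-4)-3 = -7
m=2,p=4: even sum, res = (-7)+8 = 1
m=2,p=5: odd sum, res = 1-5 = -4
m=3,p=3: even sum, res = (-4)+9 = 5
m=3,p=4: odd sum, res = 5-4 = 1
m=3,p=5: even sum, res = 1+15 = 16
m=4,p=3: odd sum, res = 16-3 = 13
m=4,p=4: even sum, res = 13+16 = 29
m=4,p=5: odd sum, res = 29-5 = 24

24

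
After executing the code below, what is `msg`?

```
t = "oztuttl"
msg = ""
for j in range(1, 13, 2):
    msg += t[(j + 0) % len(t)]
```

j=1: add t[1]='z' → 'z'
j=3: add t[3]='u' → 'zu'
j=5: add t[5]='t' → 'zut'
j=7: add t[0]='o' → 'zuto'
j=9: add t[2]='t' → 'zutot'
j=11: add t[4]='t' → 'zutott'

'zutott'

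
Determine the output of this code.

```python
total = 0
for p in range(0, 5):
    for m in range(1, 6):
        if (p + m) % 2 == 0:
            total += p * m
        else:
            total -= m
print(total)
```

33

p=0,m=1: odd sum, total = 0-1 = -1
p=0,m=2: even sum, total = (-1)+0 = -1
p=0,m=3: odd sum, total = (-1)-3 = -4
p=0,m=4: even sum, total = (-4)+0 = -4
p=0,m=5: odd sum, total = (-4)-5 = -9
p=1,m=1: even sum, total = (-9)+1 = -8
p=1,m=2: odd sum, total = (-8)-2 = -10
p=1,m=3: even sum, total = (-10)+3 = -7
p=1,m=4: odd sum, total = (-7)-4 = -11
p=1,m=5: even sum, total = (-11)+5 = -6
p=2,m=1: odd sum, total = (-6)-1 = -7
p=2,m=2: even sum, total = (-7)+4 = -3
p=2,m=3: odd sum, total = (-3)-3 = -6
p=2,m=4: even sum, total = (-6)+8 = 2
p=2,m=5: odd sum, total = 2-5 = -3
p=3,m=1: even sum, total = (-3)+3 = 0
p=3,m=2: odd sum, total = 0-2 = -2
p=3,m=3: even sum, total = (-2)+9 = 7
p=3,m=4: odd sum, total = 7-4 = 3
p=3,m=5: even sum, total = 3+15 = 18
p=4,m=1: odd sum, total = 18-1 = 17
p=4,m=2: even sum, total = 17+8 = 25
p=4,m=3: odd sum, total = 25-3 = 22
p=4,m=4: even sum, total = 22+16 = 38
p=4,m=5: odd sum, total = 38-5 = 33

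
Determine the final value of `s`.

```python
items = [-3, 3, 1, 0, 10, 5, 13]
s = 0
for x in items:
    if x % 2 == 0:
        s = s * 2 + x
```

10

x=-3: not even
x=3: not even
x=1: not even
x=0: even, s = 0*2+0 = 0
x=10: even, s = 0*2+10 = 10
x=5: not even
x=13: not even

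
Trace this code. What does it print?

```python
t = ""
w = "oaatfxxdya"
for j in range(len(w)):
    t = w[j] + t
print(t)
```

aydxxftaao

j=0: prepend 'o' → 'o'
j=1: prepend 'a' → 'ao'
j=2: prepend 'a' → 'aao'
j=3: prepend 't' → 'taao'
j=4: prepend 'f' → 'ftaao'
j=5: prepend 'x' → 'xftaao'
j=6: prepend 'x' → 'xxftaao'
j=7: prepend 'd' → 'dxxftaao'
j=8: prepend 'y' → 'ydxxftaao'
j=9: prepend 'a' → 'aydxxftaao'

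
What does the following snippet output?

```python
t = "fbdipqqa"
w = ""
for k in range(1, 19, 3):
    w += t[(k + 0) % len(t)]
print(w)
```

k=1: add t[1]='b' → 'b'
k=4: add t[4]='p' → 'bp'
k=7: add t[7]='a' → 'bpa'
k=10: add t[2]='d' → 'bpad'
k=13: add t[5]='q' → 'bpadq'
k=16: add t[0]='f' → 'bpadqf'

bpadqf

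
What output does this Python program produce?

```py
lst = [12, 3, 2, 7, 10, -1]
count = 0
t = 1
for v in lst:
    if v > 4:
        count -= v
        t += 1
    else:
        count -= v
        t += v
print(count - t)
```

-41

v=12: >4, count = 0-12 = -12; t=2
v=3: not >4, count = (-12)-3 = -15; t=5
v=2: not >4, count = (-15)-2 = -17; t=7
v=7: >4, count = (-17)-7 = -24; t=8
v=10: >4, count = (-24)-10 = -34; t=9
v=-1: not >4, count = (-34)-(-1) = -33; t=8
count-t = (-33)-8 = -41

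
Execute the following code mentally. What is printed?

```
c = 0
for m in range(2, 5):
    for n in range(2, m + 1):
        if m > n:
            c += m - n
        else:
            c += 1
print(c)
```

7

m=2,n=2: not 2>2, c = 0+1 = 1
m=3,n=2: 3>2, c = 1+1 = 2
m=3,n=3: not 3>3, c = 2+1 = 3
m=4,n=2: 4>2, c = 3+2 = 5
m=4,n=3: 4>3, c = 5+1 = 6
m=4,n=4: not 4>4, c = 6+1 = 7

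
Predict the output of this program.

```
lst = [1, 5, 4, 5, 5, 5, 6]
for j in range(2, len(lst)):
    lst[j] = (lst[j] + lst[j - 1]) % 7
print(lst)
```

[1, 5, 2, 0, 5, 3, 2]

j=2: lst[2] = (4+5)%7 = 2 → [1, 5, 2, 5, 5, 5, 6]
j=3: lst[3] = (5+2)%7 = 0 → [1, 5, 2, 0, 5, 5, 6]
j=4: lst[4] = (5+0)%7 = 5 → [1, 5, 2, 0, 5, 5, 6]
j=5: lst[5] = (5+5)%7 = 3 → [1, 5, 2, 0, 5, 3, 6]
j=6: lst[6] = (6+3)%7 = 2 → [1, 5, 2, 0, 5, 3, 2]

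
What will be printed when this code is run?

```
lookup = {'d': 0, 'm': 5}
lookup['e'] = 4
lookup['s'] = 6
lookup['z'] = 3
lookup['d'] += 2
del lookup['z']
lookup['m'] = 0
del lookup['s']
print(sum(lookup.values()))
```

lookup['e'] = 4 → {'d': 0, 'm': 5, 'e': 4}
lookup['s'] = 6 → {'d': 0, 'm': 5, 'e': 4, 's': 6}
lookup['z'] = 3 → {'d': 0, 'm': 5, 'e': 4, 's': 6, 'z': 3}
lookup['d'] = 0+2 = 2 → {'d': 2, 'm': 5, 'e': 4, 's': 6, 'z': 3}
del 'z' → {'d': 2, 'm': 5, 'e': 4, 's': 6}
lookup['m'] = 0 → {'d': 2, 'm': 0, 'e': 4, 's': 6}
del 's' → {'d': 2, 'm': 0, 'e': 4}
sum of values = 6

6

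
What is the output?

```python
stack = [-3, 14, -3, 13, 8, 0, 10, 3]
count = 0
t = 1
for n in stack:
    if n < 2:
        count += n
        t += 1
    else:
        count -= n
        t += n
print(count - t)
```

n=-3: <2, count = 0+(-3) = -3; t=2
n=14: not <2, count = (-3)-14 = -17; t=16
n=-3: <2, count = (-17)+(-3) = -20; t=17
n=13: not <2, count = (-20)-13 = -33; t=30
n=8: not <2, count = (-33)-8 = -41; t=38
n=0: <2, count = (-41)+0 = -41; t=39
n=10: not <2, count = (-41)-10 = -51; t=49
n=3: not <2, count = (-51)-3 = -54; t=52
count-t = (-54)-52 = -106

-106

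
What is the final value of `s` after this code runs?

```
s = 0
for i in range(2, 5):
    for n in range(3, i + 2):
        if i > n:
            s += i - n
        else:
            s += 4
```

i=2,n=3: not 2>3, s = 0+4 = 4
i=3,n=3: not 3>3, s = 4+4 = 8
i=3,n=4: not 3>4, s = 8+4 = 12
i=4,n=3: 4>3, s = 12+1 = 13
i=4,n=4: not 4>4, s = 13+4 = 17
i=4,n=5: not 4>5, s = 17+4 = 21

21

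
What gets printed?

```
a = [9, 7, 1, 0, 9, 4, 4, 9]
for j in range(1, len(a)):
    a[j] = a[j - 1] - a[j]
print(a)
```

[9, 2, 1, 1, -8, -12, -16, -25]

j=1: a[1] = 9-7 = 2 → [9, 2, 1, 0, 9, 4, 4, 9]
j=2: a[2] = 2-1 = 1 → [9, 2, 1, 0, 9, 4, 4, 9]
j=3: a[3] = 1-0 = 1 → [9, 2, 1, 1, 9, 4, 4, 9]
j=4: a[4] = 1-9 = -8 → [9, 2, 1, 1, -8, 4, 4, 9]
j=5: a[5] = (-8)-4 = -12 → [9, 2, 1, 1, -8, -12, 4, 9]
j=6: a[6] = (-12)-4 = -16 → [9, 2, 1, 1, -8, -12, -16, 9]
j=7: a[7] = (-16)-9 = -25 → [9, 2, 1, 1, -8, -12, -16, -25]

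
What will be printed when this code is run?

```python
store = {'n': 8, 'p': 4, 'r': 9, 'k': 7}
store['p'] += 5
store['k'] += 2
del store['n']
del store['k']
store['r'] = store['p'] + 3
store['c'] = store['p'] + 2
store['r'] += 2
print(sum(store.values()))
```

34

store['p'] = 4+5 = 9 → {'n': 8, 'p': 9, 'r': 9, 'k': 7}
store['k'] = 7+2 = 9 → {'n': 8, 'p': 9, 'r': 9, 'k': 9}
del 'n' → {'p': 9, 'r': 9, 'k': 9}
del 'k' → {'p': 9, 'r': 9}
store['r'] = store['p']+3 = 12 → {'p': 9, 'r': 12}
store['c'] = store['p']+2 = 11 → {'p': 9, 'r': 12, 'c': 11}
store['r'] = 12+2 = 14 → {'p': 9, 'r': 14, 'c': 11}
sum of values = 34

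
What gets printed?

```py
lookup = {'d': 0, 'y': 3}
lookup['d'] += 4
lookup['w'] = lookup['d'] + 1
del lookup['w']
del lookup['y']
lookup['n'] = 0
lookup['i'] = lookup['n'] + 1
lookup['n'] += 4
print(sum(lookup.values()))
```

lookup['d'] = 0+4 = 4 → {'d': 4, 'y': 3}
lookup['w'] = lookup['d']+1 = 5 → {'d': 4, 'y': 3, 'w': 5}
del 'w' → {'d': 4, 'y': 3}
del 'y' → {'d': 4}
lookup['n'] = 0 → {'d': 4, 'n': 0}
lookup['i'] = lookup['n']+1 = 1 → {'d': 4, 'n': 0, 'i': 1}
lookup['n'] = 0+4 = 4 → {'d': 4, 'n': 4, 'i': 1}
sum of values = 9

9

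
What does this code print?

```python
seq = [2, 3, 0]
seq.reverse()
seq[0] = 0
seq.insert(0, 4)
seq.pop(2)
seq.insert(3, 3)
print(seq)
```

[4, 0, 2, 3]

reverse → [0, 3, 2]
seq[0] = 0 → [0, 3, 2]
insert 4 at 0 → [4, 0, 3, 2]
pop(2) removes 3 → [4, 0, 2]
insert 3 at 3 → [4, 0, 2, 3]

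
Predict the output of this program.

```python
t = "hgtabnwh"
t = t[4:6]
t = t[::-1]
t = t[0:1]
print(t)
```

slice [4:6] → 'bn'
reverse → 'nb'
slice [0:1] → 'n'

n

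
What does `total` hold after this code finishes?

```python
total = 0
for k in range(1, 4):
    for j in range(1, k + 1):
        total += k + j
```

k=1,j=1: total = 0+2 = 2
k=2,j=1: total = 2+3 = 5
k=2,j=2: total = 5+4 = 9
k=3,j=1: total = 9+4 = 13
k=3,j=2: total = 13+5 = 18
k=3,j=3: total = 18+6 = 24

24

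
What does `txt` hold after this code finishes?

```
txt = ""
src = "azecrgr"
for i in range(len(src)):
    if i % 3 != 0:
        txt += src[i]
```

i=0: skip
i=1: add 'z' → 'z'
i=2: add 'e' → 'ze'
i=3: skip
i=4: add 'r' → 'zer'
i=5: add 'g' → 'zerg'
i=6: skip

'zerg'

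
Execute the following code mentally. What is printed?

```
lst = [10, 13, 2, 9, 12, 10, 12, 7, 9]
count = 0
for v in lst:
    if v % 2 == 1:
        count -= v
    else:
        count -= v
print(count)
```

v=10: not odd, count = 0-10 = -10
v=13: odd, count = (-10)-13 = -23
v=2: not odd, count = (-23)-2 = -25
v=9: odd, count = (-25)-9 = -34
v=12: not odd, count = (-34)-12 = -46
v=10: not odd, count = (-46)-10 = -56
v=12: not odd, count = (-56)-12 = -68
v=7: odd, count = (-68)-7 = -75
v=9: odd, count = (-75)-9 = -84

-84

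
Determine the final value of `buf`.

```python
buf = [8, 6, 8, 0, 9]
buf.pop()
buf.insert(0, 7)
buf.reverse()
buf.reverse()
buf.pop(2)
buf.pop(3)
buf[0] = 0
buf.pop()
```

[0, 8]

pop() removes 9 → [8, 6, 8, 0]
insert 7 at 0 → [7, 8, 6, 8, 0]
reverse → [0, 8, 6, 8, 7]
reverse → [7, 8, 6, 8, 0]
pop(2) removes 6 → [7, 8, 8, 0]
pop(3) removes 0 → [7, 8, 8]
buf[0] = 0 → [0, 8, 8]
pop() removes 8 → [0, 8]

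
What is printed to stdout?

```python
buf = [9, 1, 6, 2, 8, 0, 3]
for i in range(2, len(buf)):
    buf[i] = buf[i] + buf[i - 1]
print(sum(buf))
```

i=2: buf[2] = 6+1 = 7 → [9, 1, 7, 2, 8, 0, 3]
i=3: buf[3] = 2+7 = 9 → [9, 1, 7, 9, 8, 0, 3]
i=4: buf[4] = 8+9 = 17 → [9, 1, 7, 9, 17, 0, 3]
i=5: buf[5] = 0+17 = 17 → [9, 1, 7, 9, 17, 17, 3]
i=6: buf[6] = 3+17 = 20 → [9, 1, 7, 9, 17, 17, 20]
sum = 80

80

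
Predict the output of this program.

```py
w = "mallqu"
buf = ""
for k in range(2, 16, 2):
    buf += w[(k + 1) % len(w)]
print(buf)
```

k=2: add w[3]='l' → 'l'
k=4: add w[5]='u' → 'lu'
k=6: add w[1]='a' → 'lua'
k=8: add w[3]='l' → 'lual'
k=10: add w[5]='u' → 'lualu'
k=12: add w[1]='a' → 'lualua'
k=14: add w[3]='l' → 'lualual'

lualual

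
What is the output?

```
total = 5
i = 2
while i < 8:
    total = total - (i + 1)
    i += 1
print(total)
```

i=2: total = 5-3 = 2
i=3: total = 2-4 = -2
i=4: total = (-2)-5 = -7
i=5: total = (-7)-6 = -13
i=6: total = (-13)-7 = -20
i=7: total = (-20)-8 = -28

-28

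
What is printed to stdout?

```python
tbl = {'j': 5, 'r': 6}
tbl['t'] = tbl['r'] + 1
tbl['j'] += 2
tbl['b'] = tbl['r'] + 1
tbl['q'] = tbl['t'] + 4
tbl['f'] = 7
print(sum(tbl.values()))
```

tbl['t'] = tbl['r']+1 = 7 → {'j': 5, 'r': 6, 't': 7}
tbl['j'] = 5+2 = 7 → {'j': 7, 'r': 6, 't': 7}
tbl['b'] = tbl['r']+1 = 7 → {'j': 7, 'r': 6, 't': 7, 'b': 7}
tbl['q'] = tbl['t']+4 = 11 → {'j': 7, 'r': 6, 't': 7, 'b': 7, 'q': 11}
tbl['f'] = 7 → {'j': 7, 'r': 6, 't': 7, 'b': 7, 'q': 11, 'f': 7}
sum of values = 45

45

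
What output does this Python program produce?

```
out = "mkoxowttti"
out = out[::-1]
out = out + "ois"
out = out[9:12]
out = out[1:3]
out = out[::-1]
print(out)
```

reverse → 'itttwoxokm'
+ 'ois' → 'itttwoxokmois'
slice [9:12] → 'moi'
slice [1:3] → 'oi'
reverse → 'io'

io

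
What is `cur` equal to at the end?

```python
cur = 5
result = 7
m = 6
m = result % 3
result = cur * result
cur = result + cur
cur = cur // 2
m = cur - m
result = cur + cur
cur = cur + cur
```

m = 7%3 = 1
result = 5*7 = 35
cur = 35+5 = 40
cur = 40//2 = 20
m = 20-1 = 19
result = 20+20 = 40
cur = 20+20 = 40

40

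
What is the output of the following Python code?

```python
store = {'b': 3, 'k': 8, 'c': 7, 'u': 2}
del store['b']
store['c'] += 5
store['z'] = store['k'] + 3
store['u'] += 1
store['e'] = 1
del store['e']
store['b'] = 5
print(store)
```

{'k': 8, 'c': 12, 'u': 3, 'z': 11, 'b': 5}

del 'b' → {'k': 8, 'c': 7, 'u': 2}
store['c'] = 7+5 = 12 → {'k': 8, 'c': 12, 'u': 2}
store['z'] = store['k']+3 = 11 → {'k': 8, 'c': 12, 'u': 2, 'z': 11}
store['u'] = 2+1 = 3 → {'k': 8, 'c': 12, 'u': 3, 'z': 11}
store['e'] = 1 → {'k': 8, 'c': 12, 'u': 3, 'z': 11, 'e': 1}
del 'e' → {'k': 8, 'c': 12, 'u': 3, 'z': 11}
store['b'] = 5 → {'k': 8, 'c': 12, 'u': 3, 'z': 11, 'b': 5}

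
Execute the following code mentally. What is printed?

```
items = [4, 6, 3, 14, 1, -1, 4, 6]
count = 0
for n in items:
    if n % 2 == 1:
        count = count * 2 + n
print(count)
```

13

n=4: not odd
n=6: not odd
n=3: odd, count = 0*2+3 = 3
n=14: not odd
n=1: odd, count = 3*2+1 = 7
n=-1: odd, count = 7*2+(-1) = 13
n=4: not odd
n=6: not odd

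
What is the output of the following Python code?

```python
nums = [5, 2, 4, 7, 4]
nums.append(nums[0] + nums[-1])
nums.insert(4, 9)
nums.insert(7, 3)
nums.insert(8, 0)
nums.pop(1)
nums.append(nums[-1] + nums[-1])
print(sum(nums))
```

append nums[0]+nums[-1] = 5+4 = 9 → [5, 2, 4, 7, 4, 9]
insert 9 at 4 → [5, 2, 4, 7, 9, 4, 9]
insert 3 at 7 → [5, 2, 4, 7, 9, 4, 9, 3]
insert 0 at 8 → [5, 2, 4, 7, 9, 4, 9, 3, 0]
pop(1) removes 2 → [5, 4, 7, 9, 4, 9, 3, 0]
append nums[-1]+nums[-1] = 0+0 = 0 → [5, 4, 7, 9, 4, 9, 3, 0, 0]
sum = 41

41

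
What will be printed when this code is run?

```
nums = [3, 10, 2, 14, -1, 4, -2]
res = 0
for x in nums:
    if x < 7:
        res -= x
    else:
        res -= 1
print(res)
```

x=3: <7, res = 0-3 = -3
x=10: not <7, res = (-3)-1 = -4
x=2: <7, res = (-4)-2 = -6
x=14: not <7, res = (-6)-1 = -7
x=-1: <7, res = (-7)-(-1) = -6
x=4: <7, res = (-6)-4 = -10
x=-2: <7, res = (-10)-(-2) = -8

-8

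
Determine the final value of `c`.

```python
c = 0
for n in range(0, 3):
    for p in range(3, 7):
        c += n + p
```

66

n=0,p=3: c = 0+3 = 3
n=0,p=4: c = 3+4 = 7
n=0,p=5: c = 7+5 = 12
n=0,p=6: c = 12+6 = 18
n=1,p=3: c = 18+4 = 22
n=1,p=4: c = 22+5 = 27
n=1,p=5: c = 27+6 = 33
n=1,p=6: c = 33+7 = 40
n=2,p=3: c = 40+5 = 45
n=2,p=4: c = 45+6 = 51
n=2,p=5: c = 51+7 = 58
n=2,p=6: c = 58+8 = 66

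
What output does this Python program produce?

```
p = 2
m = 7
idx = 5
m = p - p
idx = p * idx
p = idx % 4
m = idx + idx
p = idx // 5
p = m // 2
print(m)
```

m = 2-2 = 0
idx = 2*5 = 10
p = 10%4 = 2
m = 10+10 = 20
p = 10//5 = 2
p = 20//2 = 10

20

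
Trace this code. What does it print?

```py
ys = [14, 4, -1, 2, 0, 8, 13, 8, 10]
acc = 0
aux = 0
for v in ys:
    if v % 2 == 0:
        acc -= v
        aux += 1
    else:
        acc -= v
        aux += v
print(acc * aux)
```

v=14: even, acc = 0-14 = -14; aux=1
v=4: even, acc = (-14)-4 = -18; aux=2
v=-1: not even, acc = (-18)-(-1) = -17; aux=1
v=2: even, acc = (-17)-2 = -19; aux=2
v=0: even, acc = (-19)-0 = -19; aux=3
v=8: even, acc = (-19)-8 = -27; aux=4
v=13: not even, acc = (-27)-13 = -40; aux=17
v=8: even, acc = (-40)-8 = -48; aux=18
v=10: even, acc = (-48)-10 = -58; aux=19
acc*aux = (-58)*19 = -1102

-1102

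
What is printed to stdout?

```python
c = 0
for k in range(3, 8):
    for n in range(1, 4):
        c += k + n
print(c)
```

105

k=3,n=1: c = 0+4 = 4
k=3,n=2: c = 4+5 = 9
k=3,n=3: c = 9+6 = 15
k=4,n=1: c = 15+5 = 20
k=4,n=2: c = 20+6 = 26
k=4,n=3: c = 26+7 = 33
k=5,n=1: c = 33+6 = 39
k=5,n=2: c = 39+7 = 46
k=5,n=3: c = 46+8 = 54
k=6,n=1: c = 54+7 = 61
k=6,n=2: c = 61+8 = 69
k=6,n=3: c = 69+9 = 78
k=7,n=1: c = 78+8 = 86
k=7,n=2: c = 86+9 = 95
k=7,n=3: c = 95+10 = 105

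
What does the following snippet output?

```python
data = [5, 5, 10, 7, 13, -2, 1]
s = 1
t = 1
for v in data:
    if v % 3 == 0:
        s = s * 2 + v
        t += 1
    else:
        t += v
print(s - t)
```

v=5: not %3==0; t=6
v=5: not %3==0; t=11
v=10: not %3==0; t=21
v=7: not %3==0; t=28
v=13: not %3==0; t=41
v=-2: not %3==0; t=39
v=1: not %3==0; t=40
s-t = 1-40 = -39

-39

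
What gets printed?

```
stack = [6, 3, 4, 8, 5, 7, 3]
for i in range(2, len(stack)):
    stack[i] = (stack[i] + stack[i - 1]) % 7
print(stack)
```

i=2: stack[2] = (4+3)%7 = 0 → [6, 3, 0, 8, 5, 7, 3]
i=3: stack[3] = (8+0)%7 = 1 → [6, 3, 0, 1, 5, 7, 3]
i=4: stack[4] = (5+1)%7 = 6 → [6, 3, 0, 1, 6, 7, 3]
i=5: stack[5] = (7+6)%7 = 6 → [6, 3, 0, 1, 6, 6, 3]
i=6: stack[6] = (3+6)%7 = 2 → [6, 3, 0, 1, 6, 6, 2]

[6, 3, 0, 1, 6, 6, 2]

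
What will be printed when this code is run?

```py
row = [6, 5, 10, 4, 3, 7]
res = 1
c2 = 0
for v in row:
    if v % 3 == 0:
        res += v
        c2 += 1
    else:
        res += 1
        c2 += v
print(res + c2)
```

42

v=6: %3==0, res = 1+6 = 7; c2=1
v=5: not %3==0, res = 7+1 = 8; c2=6
v=10: not %3==0, res = 8+1 = 9; c2=16
v=4: not %3==0, res = 9+1 = 10; c2=20
v=3: %3==0, res = 10+3 = 13; c2=21
v=7: not %3==0, res = 13+1 = 14; c2=28
res+c2 = 14+28 = 42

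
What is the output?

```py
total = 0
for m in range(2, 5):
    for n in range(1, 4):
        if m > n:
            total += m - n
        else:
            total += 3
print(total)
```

19

m=2,n=1: 2>1, total = 0+1 = 1
m=2,n=2: not 2>2, total = 1+3 = 4
m=2,n=3: not 2>3, total = 4+3 = 7
m=3,n=1: 3>1, total = 7+2 = 9
m=3,n=2: 3>2, total = 9+1 = 10
m=3,n=3: not 3>3, total = 10+3 = 13
m=4,n=1: 4>1, total = 13+3 = 16
m=4,n=2: 4>2, total = 16+2 = 18
m=4,n=3: 4>3, total = 18+1 = 19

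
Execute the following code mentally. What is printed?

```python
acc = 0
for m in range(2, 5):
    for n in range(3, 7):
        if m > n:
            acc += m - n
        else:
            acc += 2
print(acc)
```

m=2,n=3: not 2>3, acc = 0+2 = 2
m=2,n=4: not 2>4, acc = 2+2 = 4
m=2,n=5: not 2>5, acc = 4+2 = 6
m=2,n=6: not 2>6, acc = 6+2 = 8
m=3,n=3: not 3>3, acc = 8+2 = 10
m=3,n=4: not 3>4, acc = 10+2 = 12
m=3,n=5: not 3>5, acc = 12+2 = 14
m=3,n=6: not 3>6, acc = 14+2 = 16
m=4,n=3: 4>3, acc = 16+1 = 17
m=4,n=4: not 4>4, acc = 17+2 = 19
m=4,n=5: not 4>5, acc = 19+2 = 21
m=4,n=6: not 4>6, acc = 21+2 = 23

23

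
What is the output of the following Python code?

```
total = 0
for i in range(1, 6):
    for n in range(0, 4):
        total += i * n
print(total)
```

i=1,n=0: total = 0+0 = 0
i=1,n=1: total = 0+1 = 1
i=1,n=2: total = 1+2 = 3
i=1,n=3: total = 3+3 = 6
i=2,n=0: total = 6+0 = 6
i=2,n=1: total = 6+2 = 8
i=2,n=2: total = 8+4 = 12
i=2,n=3: total = 12+6 = 18
i=3,n=0: total = 18+0 = 18
i=3,n=1: total = 18+3 = 21
i=3,n=2: total = 21+6 = 27
i=3,n=3: total = 27+9 = 36
i=4,n=0: total = 36+0 = 36
i=4,n=1: total = 36+4 = 40
i=4,n=2: total = 40+8 = 48
i=4,n=3: total = 48+12 = 60
i=5,n=0: total = 60+0 = 60
i=5,n=1: total = 60+5 = 65
i=5,n=2: total = 65+10 = 75
i=5,n=3: total = 75+15 = 90

90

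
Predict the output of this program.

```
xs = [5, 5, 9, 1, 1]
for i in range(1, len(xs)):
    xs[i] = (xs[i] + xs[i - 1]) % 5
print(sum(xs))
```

i=1: xs[1] = (5+5)%5 = 0 → [5, 0, 9, 1, 1]
i=2: xs[2] = (9+0)%5 = 4 → [5, 0, 4, 1, 1]
i=3: xs[3] = (1+4)%5 = 0 → [5, 0, 4, 0, 1]
i=4: xs[4] = (1+0)%5 = 1 → [5, 0, 4, 0, 1]
sum = 10

10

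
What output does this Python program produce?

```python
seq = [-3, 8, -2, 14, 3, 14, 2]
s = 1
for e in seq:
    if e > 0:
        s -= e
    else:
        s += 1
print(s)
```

e=-3: not >0, s = 1+1 = 2
e=8: >0, s = 2-8 = -6
e=-2: not >0, s = (-6)+1 = -5
e=14: >0, s = (-5)-14 = -19
e=3: >0, s = (-19)-3 = -22
e=14: >0, s = (-22)-14 = -36
e=2: >0, s = (-36)-2 = -38

-38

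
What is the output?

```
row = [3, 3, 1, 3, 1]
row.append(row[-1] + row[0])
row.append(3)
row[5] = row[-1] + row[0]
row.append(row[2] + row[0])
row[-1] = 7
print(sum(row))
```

27

append row[-1]+row[0] = 1+3 = 4 → [3, 3, 1, 3, 1, 4]
append 3 → [3, 3, 1, 3, 1, 4, 3]
row[5] = row[-1]+row[0] = 3+3 = 6 → [3, 3, 1, 3, 1, 6, 3]
append row[2]+row[0] = 1+3 = 4 → [3, 3, 1, 3, 1, 6, 3, 4]
row[-1] = 7 → [3, 3, 1, 3, 1, 6, 3, 7]
sum = 27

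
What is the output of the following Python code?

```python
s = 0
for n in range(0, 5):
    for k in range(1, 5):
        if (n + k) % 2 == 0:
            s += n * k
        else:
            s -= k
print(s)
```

n=0,k=1: odd sum, s = 0-1 = -1
n=0,k=2: even sum, s = (-1)+0 = -1
n=0,k=3: odd sum, s = (-1)-3 = -4
n=0,k=4: even sum, s = (-4)+0 = -4
n=1,k=1: even sum, s = (-4)+1 = -3
n=1,k=2: odd sum, s = (-3)-2 = -5
n=1,k=3: even sum, s = (-5)+3 = -2
n=1,k=4: odd sum, s = (-2)-4 = -6
n=2,k=1: odd sum, s = (-6)-1 = -7
n=2,k=2: even sum, s = (-7)+4 = -3
n=2,k=3: odd sum, s = (-3)-3 = -6
n=2,k=4: even sum, s = (-6)+8 = 2
n=3,k=1: even sum, s = 2+3 = 5
n=3,k=2: odd sum, s = 5-2 = 3
n=3,k=3: even sum, s = 3+9 = 12
n=3,k=4: odd sum, s = 12-4 = 8
n=4,k=1: odd sum, s = 8-1 = 7
n=4,k=2: even sum, s = 7+8 = 15
n=4,k=3: odd sum, s = 15-3 = 12
n=4,k=4: even sum, s = 12+16 = 28

28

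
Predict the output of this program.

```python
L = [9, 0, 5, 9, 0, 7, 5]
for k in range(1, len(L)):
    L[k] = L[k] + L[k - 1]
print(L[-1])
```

35

k=1: L[1] = 0+9 = 9 → [9, 9, 5, 9, 0, 7, 5]
k=2: L[2] = 5+9 = 14 → [9, 9, 14, 9, 0, 7, 5]
k=3: L[3] = 9+14 = 23 → [9, 9, 14, 23, 0, 7, 5]
k=4: L[4] = 0+23 = 23 → [9, 9, 14, 23, 23, 7, 5]
k=5: L[5] = 7+23 = 30 → [9, 9, 14, 23, 23, 30, 5]
k=6: L[6] = 5+30 = 35 → [9, 9, 14, 23, 23, 30, 35]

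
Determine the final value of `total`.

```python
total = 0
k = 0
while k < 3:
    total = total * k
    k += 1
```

0

k=0: total = 0*0 = 0
k=1: total = 0*1 = 0
k=2: total = 0*2 = 0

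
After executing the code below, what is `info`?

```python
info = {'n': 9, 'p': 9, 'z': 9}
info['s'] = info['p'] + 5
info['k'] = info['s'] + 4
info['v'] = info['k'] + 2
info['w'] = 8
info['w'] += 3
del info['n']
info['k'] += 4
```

{'p': 9, 'z': 9, 's': 14, 'k': 22, 'v': 20, 'w': 11}

info['s'] = info['p']+5 = 14 → {'n': 9, 'p': 9, 'z': 9, 's': 14}
info['k'] = info['s']+4 = 18 → {'n': 9, 'p': 9, 'z': 9, 's': 14, 'k': 18}
info['v'] = info['k']+2 = 20 → {'n': 9, 'p': 9, 'z': 9, 's': 14, 'k': 18, 'v': 20}
info['w'] = 8 → {'n': 9, 'p': 9, 'z': 9, 's': 14, 'k': 18, 'v': 20, 'w': 8}
info['w'] = 8+3 = 11 → {'n': 9, 'p': 9, 'z': 9, 's': 14, 'k': 18, 'v': 20, 'w': 11}
del 'n' → {'p': 9, 'z': 9, 's': 14, 'k': 18, 'v': 20, 'w': 11}
info['k'] = 18+4 = 22 → {'p': 9, 'z': 9, 's': 14, 'k': 22, 'v': 20, 'w': 11}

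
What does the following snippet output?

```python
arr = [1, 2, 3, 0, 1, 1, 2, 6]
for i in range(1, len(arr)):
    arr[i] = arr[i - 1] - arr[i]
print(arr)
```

[1, -1, -4, -4, -5, -6, -8, -14]

i=1: arr[1] = 1-2 = -1 → [1, -1, 3, 0, 1, 1, 2, 6]
i=2: arr[2] = (-1)-3 = -4 → [1, -1, -4, 0, 1, 1, 2, 6]
i=3: arr[3] = (-4)-0 = -4 → [1, -1, -4, -4, 1, 1, 2, 6]
i=4: arr[4] = (-4)-1 = -5 → [1, -1, -4, -4, -5, 1, 2, 6]
i=5: arr[5] = (-5)-1 = -6 → [1, -1, -4, -4, -5, -6, 2, 6]
i=6: arr[6] = (-6)-2 = -8 → [1, -1, -4, -4, -5, -6, -8, 6]
i=7: arr[7] = (-8)-6 = -14 → [1, -1, -4, -4, -5, -6, -8, -14]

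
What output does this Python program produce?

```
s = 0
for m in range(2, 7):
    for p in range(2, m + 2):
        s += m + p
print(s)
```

165

m=2,p=2: s = 0+4 = 4
m=2,p=3: s = 4+5 = 9
m=3,p=2: s = 9+5 = 14
m=3,p=3: s = 14+6 = 20
m=3,p=4: s = 20+7 = 27
m=4,p=2: s = 27+6 = 33
m=4,p=3: s = 33+7 = 40
m=4,p=4: s = 40+8 = 48
m=4,p=5: s = 48+9 = 57
m=5,p=2: s = 57+7 = 64
m=5,p=3: s = 64+8 = 72
m=5,p=4: s = 72+9 = 81
m=5,p=5: s = 81+10 = 91
m=5,p=6: s = 91+11 = 102
m=6,p=2: s = 102+8 = 110
m=6,p=3: s = 110+9 = 119
m=6,p=4: s = 119+10 = 129
m=6,p=5: s = 129+11 = 140
m=6,p=6: s = 140+12 = 152
m=6,p=7: s = 152+13 = 165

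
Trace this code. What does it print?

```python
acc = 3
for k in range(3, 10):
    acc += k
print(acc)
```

k=3: acc = 3+3 = 6
k=4: acc = 6+4 = 10
k=5: acc = 10+5 = 15
k=6: acc = 15+6 = 21
k=7: acc = 21+7 = 28
k=8: acc = 28+8 = 36
k=9: acc = 36+9 = 45

45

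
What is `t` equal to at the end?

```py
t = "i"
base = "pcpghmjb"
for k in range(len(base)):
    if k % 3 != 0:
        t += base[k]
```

k=0: skip
k=1: add 'c' → 'ic'
k=2: add 'p' → 'icp'
k=3: skip
k=4: add 'h' → 'icph'
k=5: add 'm' → 'icphm'
k=6: skip
k=7: add 'b' → 'icphmb'

'icphmb'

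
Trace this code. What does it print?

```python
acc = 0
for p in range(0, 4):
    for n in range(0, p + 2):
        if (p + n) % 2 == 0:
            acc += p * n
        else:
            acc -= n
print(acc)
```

p=0,n=0: even sum, acc = 0+0 = 0
p=0,n=1: odd sum, acc = 0-1 = -1
p=1,n=0: odd sum, acc = (-1)-0 = -1
p=1,n=1: even sum, acc = (-1)+1 = 0
p=1,n=2: odd sum, acc = 0-2 = -2
p=2,n=0: even sum, acc = (-2)+0 = -2
p=2,n=1: odd sum, acc = (-2)-1 = -3
p=2,n=2: even sum, acc = (-3)+4 = 1
p=2,n=3: odd sum, acc = 1-3 = -2
p=3,n=0: odd sum, acc = (-2)-0 = -2
p=3,n=1: even sum, acc = (-2)+3 = 1
p=3,n=2: odd sum, acc = 1-2 = -1
p=3,n=3: even sum, acc = (-1)+9 = 8
p=3,n=4: odd sum, acc = 8-4 = 4

4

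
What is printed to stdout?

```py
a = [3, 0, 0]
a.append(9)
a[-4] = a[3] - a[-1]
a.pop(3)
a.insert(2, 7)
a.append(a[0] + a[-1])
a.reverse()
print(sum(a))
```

7

append 9 → [3, 0, 0, 9]
a[-4] = a[3]-a[-1] = 9-9 = 0 → [0, 0, 0, 9]
pop(3) removes 9 → [0, 0, 0]
insert 7 at 2 → [0, 0, 7, 0]
append a[0]+a[-1] = 0+0 = 0 → [0, 0, 7, 0, 0]
reverse → [0, 0, 7, 0, 0]
sum = 7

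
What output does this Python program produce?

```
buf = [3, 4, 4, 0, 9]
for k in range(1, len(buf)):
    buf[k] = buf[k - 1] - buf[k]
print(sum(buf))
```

k=1: buf[1] = 3-4 = -1 → [3, -1, 4, 0, 9]
k=2: buf[2] = (-1)-4 = -5 → [3, -1, -5, 0, 9]
k=3: buf[3] = (-5)-0 = -5 → [3, -1, -5, -5, 9]
k=4: buf[4] = (-5)-9 = -14 → [3, -1, -5, -5, -14]
sum = -22

-22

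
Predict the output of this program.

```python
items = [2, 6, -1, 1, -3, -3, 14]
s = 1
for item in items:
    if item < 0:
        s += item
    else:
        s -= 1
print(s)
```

-10

item=2: not <0, s = 1-1 = 0
item=6: not <0, s = 0-1 = -1
item=-1: <0, s = (-1)+(-1) = -2
item=1: not <0, s = (-2)-1 = -3
item=-3: <0, s = (-3)+(-3) = -6
item=-3: <0, s = (-6)+(-3) = -9
item=14: not <0, s = (-9)-1 = -10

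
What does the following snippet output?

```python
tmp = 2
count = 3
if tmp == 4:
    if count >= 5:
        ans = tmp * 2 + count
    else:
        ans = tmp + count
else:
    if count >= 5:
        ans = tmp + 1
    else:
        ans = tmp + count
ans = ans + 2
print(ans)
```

7

tmp=2, count=3
tmp == 4 is False; count >= 5 is False
→ ans = tmp + count = 5
ans = 5+2 = 7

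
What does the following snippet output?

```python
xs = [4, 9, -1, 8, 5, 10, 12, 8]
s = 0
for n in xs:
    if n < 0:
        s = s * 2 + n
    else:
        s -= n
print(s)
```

-70

n=4: not <0, s = 0-4 = -4
n=9: not <0, s = (-4)-9 = -13
n=-1: <0, s = (-13)*2+(-1) = -27
n=8: not <0, s = (-27)-8 = -35
n=5: not <0, s = (-35)-5 = -40
n=10: not <0, s = (-40)-10 = -50
n=12: not <0, s = (-50)-12 = -62
n=8: not <0, s = (-62)-8 = -70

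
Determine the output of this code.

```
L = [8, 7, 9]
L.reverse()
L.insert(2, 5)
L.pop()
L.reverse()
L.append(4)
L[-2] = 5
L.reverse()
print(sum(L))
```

21

reverse → [9, 7, 8]
insert 5 at 2 → [9, 7, 5, 8]
pop() removes 8 → [9, 7, 5]
reverse → [5, 7, 9]
append 4 → [5, 7, 9, 4]
L[-2] = 5 → [5, 7, 5, 4]
reverse → [4, 5, 7, 5]
sum = 21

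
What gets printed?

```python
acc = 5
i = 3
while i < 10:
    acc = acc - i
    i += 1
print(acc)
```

-37

i=3: acc = 5-3 = 2
i=4: acc = 2-4 = -2
i=5: acc = (-2)-5 = -7
i=6: acc = (-7)-6 = -13
i=7: acc = (-13)-7 = -20
i=8: acc = (-20)-8 = -28
i=9: acc = (-28)-9 = -37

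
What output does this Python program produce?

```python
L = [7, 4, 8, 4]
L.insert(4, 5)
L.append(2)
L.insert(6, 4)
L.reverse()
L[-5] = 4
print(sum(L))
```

33

insert 5 at 4 → [7, 4, 8, 4, 5]
append 2 → [7, 4, 8, 4, 5, 2]
insert 4 at 6 → [7, 4, 8, 4, 5, 2, 4]
reverse → [4, 2, 5, 4, 8, 4, 7]
L[-5] = 4 → [4, 2, 4, 4, 8, 4, 7]
sum = 33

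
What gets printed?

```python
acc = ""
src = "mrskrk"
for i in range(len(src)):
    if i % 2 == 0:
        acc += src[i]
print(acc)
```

i=0: add 'm' → 'm'
i=1: skip
i=2: add 's' → 'ms'
i=3: skip
i=4: add 'r' → 'msr'
i=5: skip

msr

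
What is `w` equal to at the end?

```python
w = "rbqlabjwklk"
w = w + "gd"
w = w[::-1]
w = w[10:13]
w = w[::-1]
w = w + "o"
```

+ 'gd' → 'rbqlabjwklkgd'
reverse → 'dgklkwjbalqbr'
slice [10:13] → 'qbr'
reverse → 'rbq'
+ 'o' → 'rbqo'

'rbqo'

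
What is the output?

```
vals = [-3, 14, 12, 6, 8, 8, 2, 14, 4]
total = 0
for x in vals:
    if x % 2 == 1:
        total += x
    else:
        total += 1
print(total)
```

x=-3: odd, total = 0+(-3) = -3
x=14: not odd, total = (-3)+1 = -2
x=12: not odd, total = (-2)+1 = -1
x=6: not odd, total = (-1)+1 = 0
x=8: not odd, total = 0+1 = 1
x=8: not odd, total = 1+1 = 2
x=2: not odd, total = 2+1 = 3
x=14: not odd, total = 3+1 = 4
x=4: not odd, total = 4+1 = 5

5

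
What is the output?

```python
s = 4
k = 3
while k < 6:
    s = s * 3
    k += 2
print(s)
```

36

k=3: s = 4*3 = 12
k=5: s = 12*3 = 36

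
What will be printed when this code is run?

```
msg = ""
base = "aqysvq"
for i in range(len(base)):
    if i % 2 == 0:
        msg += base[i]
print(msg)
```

i=0: add 'a' → 'a'
i=1: skip
i=2: add 'y' → 'ay'
i=3: skip
i=4: add 'v' → 'ayv'
i=5: skip

ayv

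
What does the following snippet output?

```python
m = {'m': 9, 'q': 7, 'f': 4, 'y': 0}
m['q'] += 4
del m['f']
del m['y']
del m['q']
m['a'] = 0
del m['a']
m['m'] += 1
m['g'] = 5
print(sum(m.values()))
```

15

m['q'] = 7+4 = 11 → {'m': 9, 'q': 11, 'f': 4, 'y': 0}
del 'f' → {'m': 9, 'q': 11, 'y': 0}
del 'y' → {'m': 9, 'q': 11}
del 'q' → {'m': 9}
m['a'] = 0 → {'m': 9, 'a': 0}
del 'a' → {'m': 9}
m['m'] = 9+1 = 10 → {'m': 10}
m['g'] = 5 → {'m': 10, 'g': 5}
sum of values = 15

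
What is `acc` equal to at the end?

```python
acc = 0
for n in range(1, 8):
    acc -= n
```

-28

n=1: acc = 0-1 = -1
n=2: acc = (-1)-2 = -3
n=3: acc = (-3)-3 = -6
n=4: acc = (-6)-4 = -10
n=5: acc = (-10)-5 = -15
n=6: acc = (-15)-6 = -21
n=7: acc = (-21)-7 = -28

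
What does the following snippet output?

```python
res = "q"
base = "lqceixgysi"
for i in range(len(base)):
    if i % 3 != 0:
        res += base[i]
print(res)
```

i=0: skip
i=1: add 'q' → 'qq'
i=2: add 'c' → 'qqc'
i=3: skip
i=4: add 'i' → 'qqci'
i=5: add 'x' → 'qqcix'
i=6: skip
i=7: add 'y' → 'qqcixy'
i=8: add 's' → 'qqcixys'
i=9: skip

qqcixys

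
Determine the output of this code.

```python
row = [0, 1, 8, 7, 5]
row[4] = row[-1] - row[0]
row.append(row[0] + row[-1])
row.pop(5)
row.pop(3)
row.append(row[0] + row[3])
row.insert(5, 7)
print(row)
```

[0, 1, 8, 5, 5, 7]

row[4] = row[-1]-row[0] = 5-0 = 5 → [0, 1, 8, 7, 5]
append row[0]+row[-1] = 0+5 = 5 → [0, 1, 8, 7, 5, 5]
pop(5) removes 5 → [0, 1, 8, 7, 5]
pop(3) removes 7 → [0, 1, 8, 5]
append row[0]+row[3] = 0+5 = 5 → [0, 1, 8, 5, 5]
insert 7 at 5 → [0, 1, 8, 5, 5, 7]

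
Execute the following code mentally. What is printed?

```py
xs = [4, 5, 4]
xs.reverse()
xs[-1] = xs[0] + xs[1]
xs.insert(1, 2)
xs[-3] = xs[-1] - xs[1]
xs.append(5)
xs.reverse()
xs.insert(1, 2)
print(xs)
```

[5, 2, 9, 5, 7, 4]

reverse → [4, 5, 4]
xs[-1] = xs[0]+xs[1] = 4+5 = 9 → [4, 5, 9]
insert 2 at 1 → [4, 2, 5, 9]
xs[-3] = xs[-1]-xs[1] = 9-2 = 7 → [4, 7, 5, 9]
append 5 → [4, 7, 5, 9, 5]
reverse → [5, 9, 5, 7, 4]
insert 2 at 1 → [5, 2, 9, 5, 7, 4]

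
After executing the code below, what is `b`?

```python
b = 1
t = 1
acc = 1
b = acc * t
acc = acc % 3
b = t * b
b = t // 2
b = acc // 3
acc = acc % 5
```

0

b = 1*1 = 1
acc = 1%3 = 1
b = 1*1 = 1
b = 1//2 = 0
b = 1//3 = 0
acc = 1%5 = 1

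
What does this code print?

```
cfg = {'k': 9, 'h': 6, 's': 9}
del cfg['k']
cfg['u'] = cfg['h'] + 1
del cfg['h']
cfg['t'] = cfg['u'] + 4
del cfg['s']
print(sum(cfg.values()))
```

18

del 'k' → {'h': 6, 's': 9}
cfg['u'] = cfg['h']+1 = 7 → {'h': 6, 's': 9, 'u': 7}
del 'h' → {'s': 9, 'u': 7}
cfg['t'] = cfg['u']+4 = 11 → {'s': 9, 'u': 7, 't': 11}
del 's' → {'u': 7, 't': 11}
sum of values = 18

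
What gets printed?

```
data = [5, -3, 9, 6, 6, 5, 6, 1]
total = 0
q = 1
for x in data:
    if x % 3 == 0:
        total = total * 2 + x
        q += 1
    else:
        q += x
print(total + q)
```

x=5: not %3==0; q=6
x=-3: %3==0, total = 0*2+(-3) = -3; q=7
x=9: %3==0, total = (-3)*2+9 = 3; q=8
x=6: %3==0, total = 3*2+6 = 12; q=9
x=6: %3==0, total = 12*2+6 = 30; q=10
x=5: not %3==0; q=15
x=6: %3==0, total = 30*2+6 = 66; q=16
x=1: not %3==0; q=17
total+q = 66+17 = 83

83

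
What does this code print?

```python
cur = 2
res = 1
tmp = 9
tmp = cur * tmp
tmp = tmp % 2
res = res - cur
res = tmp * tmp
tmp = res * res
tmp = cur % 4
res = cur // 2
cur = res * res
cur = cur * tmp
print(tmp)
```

tmp = 2*9 = 18
tmp = 18%2 = 0
res = 1-2 = -1
res = 0*0 = 0
tmp = 0*0 = 0
tmp = 2%4 = 2
res = 2//2 = 1
cur = 1*1 = 1
cur = 1*2 = 2

2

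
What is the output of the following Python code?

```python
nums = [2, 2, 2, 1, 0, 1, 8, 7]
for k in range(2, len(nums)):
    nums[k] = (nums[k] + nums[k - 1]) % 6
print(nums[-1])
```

3

k=2: nums[2] = (2+2)%6 = 4 → [2, 2, 4, 1, 0, 1, 8, 7]
k=3: nums[3] = (1+4)%6 = 5 → [2, 2, 4, 5, 0, 1, 8, 7]
k=4: nums[4] = (0+5)%6 = 5 → [2, 2, 4, 5, 5, 1, 8, 7]
k=5: nums[5] = (1+5)%6 = 0 → [2, 2, 4, 5, 5, 0, 8, 7]
k=6: nums[6] = (8+0)%6 = 2 → [2, 2, 4, 5, 5, 0, 2, 7]
k=7: nums[7] = (7+2)%6 = 3 → [2, 2, 4, 5, 5, 0, 2, 3]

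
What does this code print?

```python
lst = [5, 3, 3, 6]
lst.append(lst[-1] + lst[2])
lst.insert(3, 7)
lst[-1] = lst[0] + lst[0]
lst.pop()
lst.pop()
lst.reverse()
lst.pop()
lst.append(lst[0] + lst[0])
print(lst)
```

[7, 3, 3, 14]

append lst[-1]+lst[2] = 6+3 = 9 → [5, 3, 3, 6, 9]
insert 7 at 3 → [5, 3, 3, 7, 6, 9]
lst[-1] = lst[0]+lst[0] = 5+5 = 10 → [5, 3, 3, 7, 6, 10]
pop() removes 10 → [5, 3, 3, 7, 6]
pop() removes 6 → [5, 3, 3, 7]
reverse → [7, 3, 3, 5]
pop() removes 5 → [7, 3, 3]
append lst[0]+lst[0] = 7+7 = 14 → [7, 3, 3, 14]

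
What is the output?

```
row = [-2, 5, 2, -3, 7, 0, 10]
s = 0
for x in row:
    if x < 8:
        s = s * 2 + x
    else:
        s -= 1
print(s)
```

x=-2: <8, s = 0*2+(-2) = -2
x=5: <8, s = (-2)*2+5 = 1
x=2: <8, s = 1*2+2 = 4
x=-3: <8, s = 4*2+(-3) = 5
x=7: <8, s = 5*2+7 = 17
x=0: <8, s = 17*2+0 = 34
x=10: not <8, s = 34-1 = 33

33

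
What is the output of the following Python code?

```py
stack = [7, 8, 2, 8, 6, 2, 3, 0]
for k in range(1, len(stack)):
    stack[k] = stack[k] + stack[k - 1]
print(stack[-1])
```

k=1: stack[1] = 8+7 = 15 → [7, 15, 2, 8, 6, 2, 3, 0]
k=2: stack[2] = 2+15 = 17 → [7, 15, 17, 8, 6, 2, 3, 0]
k=3: stack[3] = 8+17 = 25 → [7, 15, 17, 25, 6, 2, 3, 0]
k=4: stack[4] = 6+25 = 31 → [7, 15, 17, 25, 31, 2, 3, 0]
k=5: stack[5] = 2+31 = 33 → [7, 15, 17, 25, 31, 33, 3, 0]
k=6: stack[6] = 3+33 = 36 → [7, 15, 17, 25, 31, 33, 36, 0]
k=7: stack[7] = 0+36 = 36 → [7, 15, 17, 25, 31, 33, 36, 36]

36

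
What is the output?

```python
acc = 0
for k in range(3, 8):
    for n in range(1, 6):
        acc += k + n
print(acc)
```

k=3,n=1: acc = 0+4 = 4
k=3,n=2: acc = 4+5 = 9
k=3,n=3: acc = 9+6 = 15
k=3,n=4: acc = 15+7 = 22
k=3,n=5: acc = 22+8 = 30
k=4,n=1: acc = 30+5 = 35
k=4,n=2: acc = 35+6 = 41
k=4,n=3: acc = 41+7 = 48
k=4,n=4: acc = 48+8 = 56
k=4,n=5: acc = 56+9 = 65
k=5,n=1: acc = 65+6 = 71
k=5,n=2: acc = 71+7 = 78
k=5,n=3: acc = 78+8 = 86
k=5,n=4: acc = 86+9 = 95
k=5,n=5: acc = 95+10 = 105
k=6,n=1: acc = 105+7 = 112
k=6,n=2: acc = 112+8 = 120
k=6,n=3: acc = 120+9 = 129
k=6,n=4: acc = 129+10 = 139
k=6,n=5: acc = 139+11 = 150
k=7,n=1: acc = 150+8 = 158
k=7,n=2: acc = 158+9 = 167
k=7,n=3: acc = 167+10 = 177
k=7,n=4: acc = 177+11 = 188
k=7,n=5: acc = 188+12 = 200

200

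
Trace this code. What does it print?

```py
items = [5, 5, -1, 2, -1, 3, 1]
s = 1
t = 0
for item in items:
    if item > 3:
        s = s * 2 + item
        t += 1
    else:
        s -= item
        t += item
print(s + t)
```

item=5: >3, s = 1*2+5 = 7; t=1
item=5: >3, s = 7*2+5 = 19; t=2
item=-1: not >3, s = 19-(-1) = 20; t=1
item=2: not >3, s = 20-2 = 18; t=3
item=-1: not >3, s = 18-(-1) = 19; t=2
item=3: not >3, s = 19-3 = 16; t=5
item=1: not >3, s = 16-1 = 15; t=6
s+t = 15+6 = 21

21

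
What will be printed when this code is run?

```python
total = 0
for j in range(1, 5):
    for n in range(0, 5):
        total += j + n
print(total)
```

90

j=1,n=0: total = 0+1 = 1
j=1,n=1: total = 1+2 = 3
j=1,n=2: total = 3+3 = 6
j=1,n=3: total = 6+4 = 10
j=1,n=4: total = 10+5 = 15
j=2,n=0: total = 15+2 = 17
j=2,n=1: total = 17+3 = 20
j=2,n=2: total = 20+4 = 24
j=2,n=3: total = 24+5 = 29
j=2,n=4: total = 29+6 = 35
j=3,n=0: total = 35+3 = 38
j=3,n=1: total = 38+4 = 42
j=3,n=2: total = 42+5 = 47
j=3,n=3: total = 47+6 = 53
j=3,n=4: total = 53+7 = 60
j=4,n=0: total = 60+4 = 64
j=4,n=1: total = 64+5 = 69
j=4,n=2: total = 69+6 = 75
j=4,n=3: total = 75+7 = 82
j=4,n=4: total = 82+8 = 90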